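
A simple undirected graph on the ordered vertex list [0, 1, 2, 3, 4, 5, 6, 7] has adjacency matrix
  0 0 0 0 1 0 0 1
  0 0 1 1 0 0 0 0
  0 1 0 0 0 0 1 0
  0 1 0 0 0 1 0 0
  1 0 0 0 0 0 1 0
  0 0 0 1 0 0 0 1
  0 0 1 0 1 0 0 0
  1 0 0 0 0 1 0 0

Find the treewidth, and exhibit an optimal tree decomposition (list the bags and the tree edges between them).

Every bag has size at most 3, so the width is 3 − 1 = 2 and tw(G) ≤ 2. For the lower bound, G contains the cycle 3–1–2–6–4–0–7–5–3, so G is not a forest; only forests have treewidth ≤ 1, hence tw(G) ≥ 2. Combining the bounds, tw(G) = 2.

Treewidth 2.
One such decomposition:
Bags: B1 = {1, 2, 3}  B2 = {2, 3, 6}  B3 = {3, 4, 6}  B4 = {0, 3, 4}  B5 = {0, 3, 7}  B6 = {3, 5, 7}
Tree: B1–B2, B2–B3, B3–B4, B4–B5, B5–B6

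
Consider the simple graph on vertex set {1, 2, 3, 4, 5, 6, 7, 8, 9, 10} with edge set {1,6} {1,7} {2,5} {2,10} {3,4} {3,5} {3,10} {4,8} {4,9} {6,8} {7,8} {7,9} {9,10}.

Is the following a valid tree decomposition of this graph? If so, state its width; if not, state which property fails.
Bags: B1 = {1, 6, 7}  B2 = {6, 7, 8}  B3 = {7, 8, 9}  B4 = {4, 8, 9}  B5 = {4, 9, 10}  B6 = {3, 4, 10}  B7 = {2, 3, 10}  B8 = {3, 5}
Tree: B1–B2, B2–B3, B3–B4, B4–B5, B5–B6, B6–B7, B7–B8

A tree decomposition must satisfy three properties: every vertex lies in some bag; for every edge, both endpoints lie together in some bag; and for every vertex, the bags containing it form a connected subtree. Here edge (2,5) lies in no bag, so the decomposition is invalid.

No — edge (2,5) lies in no bag.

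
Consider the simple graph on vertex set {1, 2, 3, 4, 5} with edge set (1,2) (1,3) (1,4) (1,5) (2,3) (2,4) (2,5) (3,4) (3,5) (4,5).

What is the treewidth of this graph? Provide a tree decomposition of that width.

Treewidth 4.
One optimal decomposition is:
Bags: B1 = {1, 2, 3, 4, 5}
Tree: (single bag)

With just one bag of size 5, the width is 5 − 1 = 4, so tw(G) ≤ 4. On the other hand G contains the 5-clique {1, 2, 3, 4, 5}. A clique must lie in a single bag of any decomposition, so no decomposition can have width below 4. Hence tw(G) = 4 exactly.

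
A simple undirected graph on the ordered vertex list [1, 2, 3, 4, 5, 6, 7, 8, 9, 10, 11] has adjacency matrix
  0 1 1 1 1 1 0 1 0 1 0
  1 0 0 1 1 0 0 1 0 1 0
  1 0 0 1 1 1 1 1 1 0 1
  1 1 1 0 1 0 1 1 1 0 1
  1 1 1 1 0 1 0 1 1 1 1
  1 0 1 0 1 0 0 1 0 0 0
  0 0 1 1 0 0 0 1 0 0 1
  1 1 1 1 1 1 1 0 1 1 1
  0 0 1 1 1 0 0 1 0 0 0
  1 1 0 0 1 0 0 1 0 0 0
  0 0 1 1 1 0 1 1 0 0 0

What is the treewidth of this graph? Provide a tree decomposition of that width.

Treewidth 4.
One optimal decomposition is:
Bags: B1 = {1, 3, 4, 5, 8}  B2 = {1, 3, 5, 6, 8}  B3 = {1, 2, 4, 5, 8}  B4 = {3, 4, 5, 8, 9}  B5 = {1, 2, 5, 8, 10}  B6 = {3, 4, 5, 8, 11}  B7 = {3, 4, 7, 8, 11}
Tree: B1–B2, B1–B3, B1–B4, B3–B5, B1–B6, B6–B7

Each bag holds 5 vertices, so the decomposition has width 4, which upper-bounds the treewidth. Conversely, {1, 2, 5, 8, 10} is a clique of size 5, and the vertices of any clique must share a bag in every tree decomposition; so some bag has ≥ 5 vertices and tw(G) ≥ 4. Hence tw(G) = 4 exactly.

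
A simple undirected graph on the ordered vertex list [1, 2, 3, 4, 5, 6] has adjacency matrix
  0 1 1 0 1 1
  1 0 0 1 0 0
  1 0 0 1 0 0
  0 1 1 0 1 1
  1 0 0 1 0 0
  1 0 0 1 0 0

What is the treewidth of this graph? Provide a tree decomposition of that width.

Treewidth 2.
One optimal decomposition is:
Bags: B1 = {1, 4, 6}  B2 = {1, 4, 5}  B3 = {1, 2, 4}  B4 = {1, 3, 4}
Tree: B1–B2, B2–B3, B3–B4

Every bag has size at most 3, so the width is 3 − 1 = 2 and tw(G) ≤ 2. The edges 4–6–1–5–4 form a cycle, so G is not a tree and its treewidth is at least 2. Combining the bounds, tw(G) = 2.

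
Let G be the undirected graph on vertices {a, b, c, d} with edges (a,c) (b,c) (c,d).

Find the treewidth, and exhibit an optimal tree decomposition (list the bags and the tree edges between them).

Treewidth 1.
One optimal decomposition is:
Bags: B1 = {c, d}  B2 = {b, c}  B3 = {a, c}
Tree: B1–B2, B1–B3

Each bag holds 2 vertices, so the decomposition has width 1, which upper-bounds the treewidth. Since G has at least one edge (e.g. d–c), it is not an edgeless graph, so tw(G) ≥ 1. The upper and lower bounds meet at 1, so that is the treewidth.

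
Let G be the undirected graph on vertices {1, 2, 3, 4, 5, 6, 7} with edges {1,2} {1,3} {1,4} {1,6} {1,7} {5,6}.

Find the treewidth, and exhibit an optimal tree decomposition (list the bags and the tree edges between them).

The largest bag has 2 vertices, giving width 1; this decomposition certifies tw(G) ≤ 1. G has an edge, so its treewidth is at least 1. Hence tw(G) = 1 exactly.

Treewidth 1.
One such decomposition:
Bags: B1 = {1, 4}  B2 = {1, 6}  B3 = {5, 6}  B4 = {1, 2}  B5 = {1, 7}  B6 = {1, 3}
Tree: B1–B2, B2–B3, B2–B4, B2–B5, B2–B6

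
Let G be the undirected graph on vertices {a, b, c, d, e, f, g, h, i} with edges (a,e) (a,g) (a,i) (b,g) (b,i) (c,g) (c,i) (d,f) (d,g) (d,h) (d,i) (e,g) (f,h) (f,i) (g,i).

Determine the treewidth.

2

A width-2 tree decomposition is:
Bags: B1 = {b, g, i}  B2 = {d, g, i}  B3 = {a, g, i}  B4 = {d, f, i}  B5 = {a, e, g}  B6 = {d, f, h}  B7 = {c, g, i}
Tree: B1–B2, B2–B3, B2–B4, B3–B5, B4–B6, B1–B7
The largest bag has 3 vertices, giving width 2; this decomposition certifies tw(G) ≤ 2. For the lower bound, the 3 vertices {a, e, g} are pairwise adjacent, and any tree decomposition puts a clique entirely inside one bag — forcing width ≥ 2. The upper and lower bounds meet at 2, so that is the treewidth.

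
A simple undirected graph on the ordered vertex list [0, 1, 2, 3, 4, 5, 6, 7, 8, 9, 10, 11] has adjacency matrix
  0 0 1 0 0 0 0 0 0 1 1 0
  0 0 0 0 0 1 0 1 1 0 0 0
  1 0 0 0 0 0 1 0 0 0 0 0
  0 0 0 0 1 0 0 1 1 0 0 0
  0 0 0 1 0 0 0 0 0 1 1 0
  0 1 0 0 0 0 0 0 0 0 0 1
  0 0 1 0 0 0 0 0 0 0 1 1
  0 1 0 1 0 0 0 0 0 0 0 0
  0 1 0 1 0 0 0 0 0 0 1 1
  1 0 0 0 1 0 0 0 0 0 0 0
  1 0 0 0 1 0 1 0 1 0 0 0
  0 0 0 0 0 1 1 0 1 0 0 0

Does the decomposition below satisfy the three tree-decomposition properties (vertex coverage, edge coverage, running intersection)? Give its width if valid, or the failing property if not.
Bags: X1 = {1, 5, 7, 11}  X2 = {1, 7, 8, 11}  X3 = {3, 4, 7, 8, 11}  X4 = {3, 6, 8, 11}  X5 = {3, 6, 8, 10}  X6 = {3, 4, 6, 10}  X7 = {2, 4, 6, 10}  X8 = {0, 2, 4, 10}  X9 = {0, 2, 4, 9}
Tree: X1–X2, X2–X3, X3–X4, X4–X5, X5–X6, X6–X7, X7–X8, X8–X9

A tree decomposition must satisfy three properties: every vertex lies in some bag; for every edge, both endpoints lie together in some bag; and for every vertex, the bags containing it form a connected subtree. Here bags containing vertex 4 are not connected in the tree, so the decomposition is invalid.

No — bags containing vertex 4 are not connected in the tree.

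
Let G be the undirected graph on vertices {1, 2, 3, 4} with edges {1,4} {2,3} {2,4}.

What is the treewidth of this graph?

A width-1 tree decomposition is:
Bags: B1 = {1, 4}  B2 = {2, 4}  B3 = {2, 3}
Tree: B1–B2, B2–B3
The largest bag has 2 vertices, giving width 1; this decomposition certifies tw(G) ≤ 1. Since G has at least one edge (e.g. 1–4), it is not an edgeless graph, so tw(G) ≥ 1. Combining the bounds, tw(G) = 1.

1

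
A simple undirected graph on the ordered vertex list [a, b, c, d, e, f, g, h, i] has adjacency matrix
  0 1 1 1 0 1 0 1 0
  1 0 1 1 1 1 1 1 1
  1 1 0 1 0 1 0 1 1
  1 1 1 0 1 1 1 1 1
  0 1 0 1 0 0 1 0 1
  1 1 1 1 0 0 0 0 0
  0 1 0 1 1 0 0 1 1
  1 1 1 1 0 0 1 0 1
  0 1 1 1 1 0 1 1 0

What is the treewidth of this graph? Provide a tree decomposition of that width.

Treewidth 4.
One such decomposition:
Bags: B1 = {b, c, d, h, i}  B2 = {b, d, g, h, i}  B3 = {a, b, c, d, h}  B4 = {a, b, c, d, f}  B5 = {b, d, e, g, i}
Tree: B1–B2, B1–B3, B3–B4, B2–B5

The largest bag has 5 vertices, giving width 4; this decomposition certifies tw(G) ≤ 4. On the other hand G contains the 5-clique {b, d, e, g, i}. A clique must lie in a single bag of any decomposition, so no decomposition can have width below 4. Hence tw(G) = 4 exactly.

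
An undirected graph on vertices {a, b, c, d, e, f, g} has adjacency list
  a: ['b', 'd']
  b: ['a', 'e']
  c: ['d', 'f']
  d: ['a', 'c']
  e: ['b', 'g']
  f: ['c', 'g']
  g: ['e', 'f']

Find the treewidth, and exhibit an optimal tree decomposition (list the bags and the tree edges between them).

Treewidth 2.
Bags: B1 = {c, d, f}  B2 = {d, f, g}  B3 = {d, e, g}  B4 = {b, d, e}  B5 = {a, b, d}
Tree: B1–B2, B2–B3, B3–B4, B4–B5

The largest bag has 3 vertices, giving width 2; this decomposition certifies tw(G) ≤ 2. Since d–c–f–g–e–b–a–d is a cycle in G, G is not acyclic. Forests are exactly the graphs of treewidth ≤ 1, so tw(G) ≥ 2. Hence tw(G) = 2 exactly.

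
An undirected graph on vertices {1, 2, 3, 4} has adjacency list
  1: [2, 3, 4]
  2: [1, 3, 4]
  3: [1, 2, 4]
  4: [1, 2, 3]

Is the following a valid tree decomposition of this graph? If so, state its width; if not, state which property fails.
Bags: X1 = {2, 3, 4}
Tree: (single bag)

No — vertex 1 appears in no bag.

A tree decomposition must satisfy three properties: every vertex lies in some bag; for every edge, both endpoints lie together in some bag; and for every vertex, the bags containing it form a connected subtree. Here vertex 1 appears in no bag, so the decomposition is invalid.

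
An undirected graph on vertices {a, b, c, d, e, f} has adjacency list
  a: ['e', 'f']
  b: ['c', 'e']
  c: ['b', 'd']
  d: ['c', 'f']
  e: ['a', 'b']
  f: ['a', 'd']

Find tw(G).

A width-2 tree decomposition is:
Bags: B1 = {c, d, f}  B2 = {a, c, f}  B3 = {a, c, e}  B4 = {b, c, e}
Tree: B1–B2, B2–B3, B3–B4
Every bag has size at most 3, so the width is 3 − 1 = 2 and tw(G) ≤ 2. The edges c–d–f–a–e–b–c form a cycle, so G is not a tree and its treewidth is at least 2. Therefore the treewidth is 2.

2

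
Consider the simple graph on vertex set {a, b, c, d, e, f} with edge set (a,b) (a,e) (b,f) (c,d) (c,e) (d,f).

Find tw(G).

A width-2 tree decomposition is:
Bags: B1 = {a, c, e}  B2 = {a, b, c}  B3 = {b, c, f}  B4 = {c, d, f}
Tree: B1–B2, B2–B3, B3–B4
Every bag has size at most 3, so the width is 3 − 1 = 2 and tw(G) ≤ 2. For the lower bound, G contains the cycle c–e–a–b–f–d–c, so G is not a forest; only forests have treewidth ≤ 1, hence tw(G) ≥ 2. The upper and lower bounds meet at 2, so that is the treewidth.

2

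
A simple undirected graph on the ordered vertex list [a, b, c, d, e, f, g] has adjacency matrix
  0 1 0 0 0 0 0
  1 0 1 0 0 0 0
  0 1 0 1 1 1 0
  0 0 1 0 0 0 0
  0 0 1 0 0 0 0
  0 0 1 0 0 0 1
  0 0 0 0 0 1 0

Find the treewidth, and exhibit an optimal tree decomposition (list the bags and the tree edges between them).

Treewidth 1.
One such decomposition:
Bags: B1 = {c, f}  B2 = {f, g}  B3 = {c, e}  B4 = {b, c}  B5 = {a, b}  B6 = {c, d}
Tree: B1–B2, B1–B3, B1–B4, B4–B5, B3–B6

Each bag holds 2 vertices, so the decomposition has width 1, which upper-bounds the treewidth. Any graph with an edge has treewidth ≥ 1, and G has the edge c–f. Therefore the treewidth is 1.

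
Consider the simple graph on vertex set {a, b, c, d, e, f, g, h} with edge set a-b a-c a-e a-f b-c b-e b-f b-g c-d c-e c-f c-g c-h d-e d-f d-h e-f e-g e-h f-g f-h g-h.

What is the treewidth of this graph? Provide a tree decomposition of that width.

The largest bag has 5 vertices, giving width 4; this decomposition certifies tw(G) ≤ 4. For the lower bound, the 5 vertices {c, d, e, f, h} are pairwise adjacent, and any tree decomposition puts a clique entirely inside one bag — forcing width ≥ 4. Combining the bounds, tw(G) = 4.

Treewidth 4.
One such decomposition:
Bags: B1 = {c, e, f, g, h}  B2 = {c, d, e, f, h}  B3 = {b, c, e, f, g}  B4 = {a, b, c, e, f}
Tree: B1–B2, B1–B3, B3–B4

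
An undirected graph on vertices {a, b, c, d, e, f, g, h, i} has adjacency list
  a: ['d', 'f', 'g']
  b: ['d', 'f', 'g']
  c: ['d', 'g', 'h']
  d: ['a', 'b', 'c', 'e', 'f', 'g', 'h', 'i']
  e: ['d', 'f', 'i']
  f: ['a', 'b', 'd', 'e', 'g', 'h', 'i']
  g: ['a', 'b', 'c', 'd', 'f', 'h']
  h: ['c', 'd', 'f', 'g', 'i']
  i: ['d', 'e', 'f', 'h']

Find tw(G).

A width-3 tree decomposition is:
Bags: B1 = {a, d, f, g}  B2 = {d, f, g, h}  B3 = {c, d, g, h}  B4 = {d, f, h, i}  B5 = {b, d, f, g}  B6 = {d, e, f, i}
Tree: B1–B2, B2–B3, B2–B4, B2–B5, B4–B6
The largest bag has 4 vertices, giving width 3; this decomposition certifies tw(G) ≤ 3. For the lower bound, the 4 vertices {c, d, g, h} are pairwise adjacent, and any tree decomposition puts a clique entirely inside one bag — forcing width ≥ 3. The upper and lower bounds meet at 3, so that is the treewidth.

3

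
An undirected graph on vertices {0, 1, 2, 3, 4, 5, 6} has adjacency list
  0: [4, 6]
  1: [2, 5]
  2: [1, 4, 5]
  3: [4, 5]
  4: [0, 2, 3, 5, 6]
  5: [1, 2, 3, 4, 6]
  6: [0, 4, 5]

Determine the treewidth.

A width-2 tree decomposition is:
Bags: B1 = {2, 4, 5}  B2 = {4, 5, 6}  B3 = {0, 4, 6}  B4 = {1, 2, 5}  B5 = {3, 4, 5}
Tree: B1–B2, B2–B3, B1–B4, B2–B5
Each bag holds 3 vertices, so the decomposition has width 2, which upper-bounds the treewidth. Conversely, {1, 2, 5} is a clique of size 3, and the vertices of any clique must share a bag in every tree decomposition; so some bag has ≥ 3 vertices and tw(G) ≥ 2. Therefore the treewidth is 2.

2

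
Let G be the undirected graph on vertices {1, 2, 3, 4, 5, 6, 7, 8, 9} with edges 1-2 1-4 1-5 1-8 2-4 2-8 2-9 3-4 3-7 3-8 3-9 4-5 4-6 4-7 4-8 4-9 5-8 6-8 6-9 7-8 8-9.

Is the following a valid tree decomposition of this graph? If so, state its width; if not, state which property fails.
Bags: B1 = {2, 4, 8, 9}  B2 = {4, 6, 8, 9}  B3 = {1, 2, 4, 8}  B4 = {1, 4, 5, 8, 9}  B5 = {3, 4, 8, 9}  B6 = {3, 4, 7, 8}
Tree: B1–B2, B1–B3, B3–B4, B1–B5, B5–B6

No — bags containing vertex 9 are not connected in the tree.

A tree decomposition must satisfy three properties: every vertex lies in some bag; for every edge, both endpoints lie together in some bag; and for every vertex, the bags containing it form a connected subtree. Here bags containing vertex 9 are not connected in the tree, so the decomposition is invalid.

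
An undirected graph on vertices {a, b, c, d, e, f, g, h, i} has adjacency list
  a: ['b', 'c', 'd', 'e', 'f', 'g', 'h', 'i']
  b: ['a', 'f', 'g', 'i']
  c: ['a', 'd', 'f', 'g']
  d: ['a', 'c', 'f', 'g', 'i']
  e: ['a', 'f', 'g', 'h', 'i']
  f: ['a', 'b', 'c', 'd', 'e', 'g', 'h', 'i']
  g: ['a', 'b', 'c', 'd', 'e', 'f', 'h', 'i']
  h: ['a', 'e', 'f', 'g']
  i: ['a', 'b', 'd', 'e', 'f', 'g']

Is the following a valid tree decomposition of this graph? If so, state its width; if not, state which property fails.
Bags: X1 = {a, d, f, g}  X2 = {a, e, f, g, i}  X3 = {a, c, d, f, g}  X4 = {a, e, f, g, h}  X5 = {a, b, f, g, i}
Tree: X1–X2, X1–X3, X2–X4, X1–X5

No — edge (i,d) lies in no bag.

A tree decomposition must satisfy three properties: every vertex lies in some bag; for every edge, both endpoints lie together in some bag; and for every vertex, the bags containing it form a connected subtree. Here edge (i,d) lies in no bag, so the decomposition is invalid.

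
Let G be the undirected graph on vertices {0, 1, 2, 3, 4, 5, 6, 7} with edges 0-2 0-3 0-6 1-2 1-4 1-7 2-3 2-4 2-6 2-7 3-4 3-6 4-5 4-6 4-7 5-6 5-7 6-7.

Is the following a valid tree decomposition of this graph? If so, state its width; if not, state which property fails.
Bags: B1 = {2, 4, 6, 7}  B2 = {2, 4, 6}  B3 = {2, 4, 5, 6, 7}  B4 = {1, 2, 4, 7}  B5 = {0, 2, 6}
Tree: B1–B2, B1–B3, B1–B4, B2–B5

A tree decomposition must satisfy three properties: every vertex lies in some bag; for every edge, both endpoints lie together in some bag; and for every vertex, the bags containing it form a connected subtree. Here vertex 3 appears in no bag, so the decomposition is invalid.

No — vertex 3 appears in no bag.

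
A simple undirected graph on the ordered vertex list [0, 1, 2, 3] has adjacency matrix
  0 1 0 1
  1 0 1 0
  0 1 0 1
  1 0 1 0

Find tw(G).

A width-2 tree decomposition is:
Bags: B1 = {0, 1, 3}  B2 = {1, 2, 3}
Tree: B1–B2
The largest bag has 3 vertices, giving width 2; this decomposition certifies tw(G) ≤ 2. The edges 1–0–3–2–1 form a cycle, so G is not a tree and its treewidth is at least 2. The upper and lower bounds meet at 2, so that is the treewidth.

2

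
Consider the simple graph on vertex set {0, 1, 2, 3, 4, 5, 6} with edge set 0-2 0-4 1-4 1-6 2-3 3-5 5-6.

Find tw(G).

2

A width-2 tree decomposition is:
Bags: B1 = {0, 1, 4}  B2 = {0, 1, 2}  B3 = {1, 2, 3}  B4 = {1, 3, 5}  B5 = {1, 5, 6}
Tree: B1–B2, B2–B3, B3–B4, B4–B5
Each bag holds 3 vertices, so the decomposition has width 2, which upper-bounds the treewidth. The edges 1–4–0–2–3–5–6–1 form a cycle, so G is not a tree and its treewidth is at least 2. The upper and lower bounds meet at 2, so that is the treewidth.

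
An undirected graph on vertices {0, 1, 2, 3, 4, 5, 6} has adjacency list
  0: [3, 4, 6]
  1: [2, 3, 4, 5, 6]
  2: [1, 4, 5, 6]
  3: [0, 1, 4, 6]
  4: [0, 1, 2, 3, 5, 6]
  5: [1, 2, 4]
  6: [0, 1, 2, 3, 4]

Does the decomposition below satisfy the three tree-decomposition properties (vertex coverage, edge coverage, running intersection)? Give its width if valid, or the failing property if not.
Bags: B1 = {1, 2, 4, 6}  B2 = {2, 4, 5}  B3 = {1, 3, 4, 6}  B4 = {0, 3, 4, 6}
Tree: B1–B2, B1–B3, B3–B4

A tree decomposition must satisfy three properties: every vertex lies in some bag; for every edge, both endpoints lie together in some bag; and for every vertex, the bags containing it form a connected subtree. Here edge (1,5) lies in no bag, so the decomposition is invalid.

No — edge (1,5) lies in no bag.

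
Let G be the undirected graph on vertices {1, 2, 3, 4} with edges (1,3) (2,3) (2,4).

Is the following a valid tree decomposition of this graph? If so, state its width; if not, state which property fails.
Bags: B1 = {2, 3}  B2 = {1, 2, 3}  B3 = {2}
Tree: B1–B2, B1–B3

A tree decomposition must satisfy three properties: every vertex lies in some bag; for every edge, both endpoints lie together in some bag; and for every vertex, the bags containing it form a connected subtree. Here vertex 4 appears in no bag, so the decomposition is invalid.

No — vertex 4 appears in no bag.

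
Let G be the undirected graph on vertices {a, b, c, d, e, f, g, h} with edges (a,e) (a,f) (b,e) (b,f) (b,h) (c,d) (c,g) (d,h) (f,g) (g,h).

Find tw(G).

2

A width-2 tree decomposition is:
Bags: B1 = {c, d, g}  B2 = {d, g, h}  B3 = {f, g, h}  B4 = {b, f, h}  B5 = {a, b, f}  B6 = {a, b, e}
Tree: B1–B2, B2–B3, B3–B4, B4–B5, B5–B6
Every bag has size at most 3, so the width is 3 − 1 = 2 and tw(G) ≤ 2. For the lower bound, G contains the cycle c–d–h–g–c, so G is not a forest; only forests have treewidth ≤ 1, hence tw(G) ≥ 2. Therefore the treewidth is 2.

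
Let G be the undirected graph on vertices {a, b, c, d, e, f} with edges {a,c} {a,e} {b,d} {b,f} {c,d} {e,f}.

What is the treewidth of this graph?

A width-2 tree decomposition is:
Bags: B1 = {b, d, f}  B2 = {c, d, f}  B3 = {a, c, f}  B4 = {a, e, f}
Tree: B1–B2, B2–B3, B3–B4
The largest bag has 3 vertices, giving width 2; this decomposition certifies tw(G) ≤ 2. The edges f–b–d–c–a–e–f form a cycle, so G is not a tree and its treewidth is at least 2. Combining the bounds, tw(G) = 2.

2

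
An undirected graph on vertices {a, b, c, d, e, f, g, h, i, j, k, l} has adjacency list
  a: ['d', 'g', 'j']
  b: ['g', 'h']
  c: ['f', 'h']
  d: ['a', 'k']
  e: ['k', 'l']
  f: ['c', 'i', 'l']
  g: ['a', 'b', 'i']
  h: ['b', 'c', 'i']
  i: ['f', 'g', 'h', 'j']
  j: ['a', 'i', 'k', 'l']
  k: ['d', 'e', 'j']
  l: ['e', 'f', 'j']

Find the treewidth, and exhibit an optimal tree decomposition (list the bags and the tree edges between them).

Treewidth 3.
One such decomposition:
Bags: B1 = {d, e, k, l}  B2 = {d, j, k, l}  B3 = {a, d, j, l}  B4 = {a, f, j, l}  B5 = {a, f, i, j}  B6 = {a, f, g, i}  B7 = {c, f, g, i}  B8 = {c, g, h, i}  B9 = {b, c, g, h}
Tree: B1–B2, B2–B3, B3–B4, B4–B5, B5–B6, B6–B7, B7–B8, B8–B9

The largest bag has 4 vertices, giving width 3; this decomposition certifies tw(G) ≤ 3. For the lower bound: the 4 vertex sets {d,e,k}, {l}, {j}, {a,f,g,i} are disjoint, each induces a connected subgraph, and every pair is joined by at least one edge of G. Contracting each set to a single vertex therefore yields K_{4} as a minor, and since treewidth is minor-monotone, tw(G) ≥ tw(K_{4}) = 3. Therefore the treewidth is 3.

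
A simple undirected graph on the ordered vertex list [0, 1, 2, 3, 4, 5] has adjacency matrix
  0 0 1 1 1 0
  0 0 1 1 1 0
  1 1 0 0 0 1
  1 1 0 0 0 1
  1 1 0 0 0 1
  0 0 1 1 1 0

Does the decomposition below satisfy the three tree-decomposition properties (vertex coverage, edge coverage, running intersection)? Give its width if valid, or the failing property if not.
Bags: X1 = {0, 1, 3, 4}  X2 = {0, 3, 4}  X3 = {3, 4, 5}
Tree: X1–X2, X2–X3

A tree decomposition must satisfy three properties: every vertex lies in some bag; for every edge, both endpoints lie together in some bag; and for every vertex, the bags containing it form a connected subtree. Here vertex 2 appears in no bag, so the decomposition is invalid.

No — vertex 2 appears in no bag.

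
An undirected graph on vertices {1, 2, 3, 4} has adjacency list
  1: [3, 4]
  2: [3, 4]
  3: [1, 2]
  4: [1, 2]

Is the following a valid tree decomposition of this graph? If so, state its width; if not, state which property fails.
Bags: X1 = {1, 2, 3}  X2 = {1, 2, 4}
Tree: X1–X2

Vertex coverage: the bags together contain {1, 2, 3, 4}, the full vertex set. Edge coverage: each edge of G has both endpoints in at least one bag. Running intersection: for every vertex, the bags containing it form a connected subtree. All three properties hold, so this is a valid tree decomposition of width max|bag| − 1 = 2, and hence tw(G) ≤ 2.

Yes; width 2.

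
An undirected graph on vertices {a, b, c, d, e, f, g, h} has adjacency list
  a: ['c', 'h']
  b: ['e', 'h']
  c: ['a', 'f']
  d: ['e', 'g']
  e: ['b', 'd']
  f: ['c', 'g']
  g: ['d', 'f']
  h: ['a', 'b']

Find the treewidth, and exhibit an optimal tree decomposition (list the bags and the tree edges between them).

The largest bag has 3 vertices, giving width 2; this decomposition certifies tw(G) ≤ 2. The edges c–f–g–d–e–b–h–a–c form a cycle, so G is not a tree and its treewidth is at least 2. The upper and lower bounds meet at 2, so that is the treewidth.

Treewidth 2.
Bags: B1 = {c, f, g}  B2 = {c, d, g}  B3 = {c, d, e}  B4 = {b, c, e}  B5 = {b, c, h}  B6 = {a, c, h}
Tree: B1–B2, B2–B3, B3–B4, B4–B5, B5–B6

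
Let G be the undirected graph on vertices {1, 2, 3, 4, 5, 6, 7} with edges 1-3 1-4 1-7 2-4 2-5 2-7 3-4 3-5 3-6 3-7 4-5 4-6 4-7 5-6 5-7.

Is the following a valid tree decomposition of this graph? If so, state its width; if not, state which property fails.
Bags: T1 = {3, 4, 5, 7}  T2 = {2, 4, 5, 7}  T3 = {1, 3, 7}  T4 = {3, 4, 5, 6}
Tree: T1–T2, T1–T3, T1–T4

No — edge (4,1) lies in no bag.

A tree decomposition must satisfy three properties: every vertex lies in some bag; for every edge, both endpoints lie together in some bag; and for every vertex, the bags containing it form a connected subtree. Here edge (4,1) lies in no bag, so the decomposition is invalid.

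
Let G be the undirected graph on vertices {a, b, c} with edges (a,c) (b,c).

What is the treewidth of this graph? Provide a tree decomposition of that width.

The largest bag has 2 vertices, giving width 1; this decomposition certifies tw(G) ≤ 1. Since G has at least one edge (e.g. a–c), it is not an edgeless graph, so tw(G) ≥ 1. Combining the bounds, tw(G) = 1.

Treewidth 1.
One optimal decomposition is:
Bags: B1 = {a, c}  B2 = {b, c}
Tree: B1–B2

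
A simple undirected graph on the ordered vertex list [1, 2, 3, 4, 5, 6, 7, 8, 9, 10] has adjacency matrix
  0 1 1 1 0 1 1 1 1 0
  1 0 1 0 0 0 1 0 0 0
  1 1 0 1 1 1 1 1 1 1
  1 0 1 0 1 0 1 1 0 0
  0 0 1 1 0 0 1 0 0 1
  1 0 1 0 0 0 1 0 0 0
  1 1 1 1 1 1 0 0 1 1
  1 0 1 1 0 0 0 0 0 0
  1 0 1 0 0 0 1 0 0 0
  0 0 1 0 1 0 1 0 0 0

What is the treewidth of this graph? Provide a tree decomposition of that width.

Treewidth 3.
Bags: B1 = {1, 3, 4, 7}  B2 = {1, 2, 3, 7}  B3 = {3, 4, 5, 7}  B4 = {1, 3, 7, 9}  B5 = {3, 5, 7, 10}  B6 = {1, 3, 6, 7}  B7 = {1, 3, 4, 8}
Tree: B1–B2, B1–B3, B2–B4, B3–B5, B2–B6, B1–B7

Each bag holds 4 vertices, so the decomposition has width 3, which upper-bounds the treewidth. For the lower bound, the 4 vertices {1, 3, 4, 8} are pairwise adjacent, and any tree decomposition puts a clique entirely inside one bag — forcing width ≥ 3. Hence tw(G) = 3 exactly.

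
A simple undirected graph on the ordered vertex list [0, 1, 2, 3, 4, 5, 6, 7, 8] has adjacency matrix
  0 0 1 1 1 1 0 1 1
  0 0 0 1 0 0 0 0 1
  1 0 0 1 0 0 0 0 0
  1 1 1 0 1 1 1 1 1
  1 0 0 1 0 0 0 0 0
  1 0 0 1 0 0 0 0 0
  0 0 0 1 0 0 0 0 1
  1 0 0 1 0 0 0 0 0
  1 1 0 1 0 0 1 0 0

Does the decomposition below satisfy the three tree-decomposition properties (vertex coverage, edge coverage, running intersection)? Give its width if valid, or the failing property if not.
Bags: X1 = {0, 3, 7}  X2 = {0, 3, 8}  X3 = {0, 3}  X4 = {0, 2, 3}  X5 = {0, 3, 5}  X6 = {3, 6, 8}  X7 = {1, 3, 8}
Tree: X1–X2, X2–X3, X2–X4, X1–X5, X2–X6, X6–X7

A tree decomposition must satisfy three properties: every vertex lies in some bag; for every edge, both endpoints lie together in some bag; and for every vertex, the bags containing it form a connected subtree. Here vertex 4 appears in no bag, so the decomposition is invalid.

No — vertex 4 appears in no bag.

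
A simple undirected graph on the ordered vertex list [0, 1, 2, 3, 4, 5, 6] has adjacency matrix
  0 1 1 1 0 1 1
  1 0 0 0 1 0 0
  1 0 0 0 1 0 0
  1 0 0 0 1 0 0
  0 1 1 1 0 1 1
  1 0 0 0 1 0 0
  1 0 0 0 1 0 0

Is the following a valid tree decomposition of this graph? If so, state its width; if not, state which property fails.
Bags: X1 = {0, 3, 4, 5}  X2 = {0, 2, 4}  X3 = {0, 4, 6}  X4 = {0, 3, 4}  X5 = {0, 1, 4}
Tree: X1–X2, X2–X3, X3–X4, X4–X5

A tree decomposition must satisfy three properties: every vertex lies in some bag; for every edge, both endpoints lie together in some bag; and for every vertex, the bags containing it form a connected subtree. Here bags containing vertex 3 are not connected in the tree, so the decomposition is invalid.

No — bags containing vertex 3 are not connected in the tree.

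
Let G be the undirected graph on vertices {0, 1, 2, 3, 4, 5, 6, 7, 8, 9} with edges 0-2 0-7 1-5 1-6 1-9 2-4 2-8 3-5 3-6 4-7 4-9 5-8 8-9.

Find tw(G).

A width-2 tree decomposition is:
Bags: B1 = {0, 2, 7}  B2 = {2, 4, 7}  B3 = {2, 4, 8}  B4 = {4, 8, 9}  B5 = {5, 8, 9}  B6 = {1, 5, 9}  B7 = {1, 3, 5}  B8 = {1, 3, 6}
Tree: B1–B2, B2–B3, B3–B4, B4–B5, B5–B6, B6–B7, B7–B8
Every bag has size at most 3, so the width is 3 − 1 = 2 and tw(G) ≤ 2. The edges 0–7–4–2–0 form a cycle, so G is not a tree and its treewidth is at least 2. Hence tw(G) = 2 exactly.

2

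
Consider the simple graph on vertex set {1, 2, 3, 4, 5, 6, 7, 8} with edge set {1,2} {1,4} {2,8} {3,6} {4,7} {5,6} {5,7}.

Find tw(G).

A width-1 tree decomposition is:
Bags: B1 = {3, 6}  B2 = {5, 6}  B3 = {5, 7}  B4 = {4, 7}  B5 = {1, 4}  B6 = {1, 2}  B7 = {2, 8}
Tree: B1–B2, B2–B3, B3–B4, B4–B5, B5–B6, B6–B7
Each bag holds 2 vertices, so the decomposition has width 1, which upper-bounds the treewidth. G has an edge, so its treewidth is at least 1. The upper and lower bounds meet at 1, so that is the treewidth.

1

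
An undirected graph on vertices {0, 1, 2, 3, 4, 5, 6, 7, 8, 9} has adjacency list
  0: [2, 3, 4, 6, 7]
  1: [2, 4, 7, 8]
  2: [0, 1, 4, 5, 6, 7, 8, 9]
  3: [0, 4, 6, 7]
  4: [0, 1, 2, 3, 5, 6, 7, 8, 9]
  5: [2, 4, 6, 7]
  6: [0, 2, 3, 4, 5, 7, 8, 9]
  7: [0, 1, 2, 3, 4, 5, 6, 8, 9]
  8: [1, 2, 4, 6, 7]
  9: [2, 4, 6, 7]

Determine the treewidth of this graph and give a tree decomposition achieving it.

Every bag has size at most 5, so the width is 5 − 1 = 4 and tw(G) ≤ 4. On the other hand G contains the 5-clique {1, 2, 4, 7, 8}. A clique must lie in a single bag of any decomposition, so no decomposition can have width below 4. Hence tw(G) = 4 exactly.

Treewidth 4.
One optimal decomposition is:
Bags: B1 = {2, 4, 6, 7, 9}  B2 = {0, 2, 4, 6, 7}  B3 = {2, 4, 6, 7, 8}  B4 = {1, 2, 4, 7, 8}  B5 = {2, 4, 5, 6, 7}  B6 = {0, 3, 4, 6, 7}
Tree: B1–B2, B1–B3, B3–B4, B1–B5, B2–B6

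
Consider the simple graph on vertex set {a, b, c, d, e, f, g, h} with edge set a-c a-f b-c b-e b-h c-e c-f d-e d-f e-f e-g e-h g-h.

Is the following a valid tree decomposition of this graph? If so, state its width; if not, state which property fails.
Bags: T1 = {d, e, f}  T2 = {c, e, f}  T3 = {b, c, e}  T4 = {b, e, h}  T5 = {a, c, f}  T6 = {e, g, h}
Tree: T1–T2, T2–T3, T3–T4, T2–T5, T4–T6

Vertex coverage: the bags together contain {a, b, c, d, e, f, g, h}, the full vertex set. Edge coverage: each edge of G has both endpoints in at least one bag. Running intersection: for every vertex, the bags containing it form a connected subtree. All three properties hold, so this is a valid tree decomposition of width max|bag| − 1 = 2, and hence tw(G) ≤ 2.

Yes; width 2.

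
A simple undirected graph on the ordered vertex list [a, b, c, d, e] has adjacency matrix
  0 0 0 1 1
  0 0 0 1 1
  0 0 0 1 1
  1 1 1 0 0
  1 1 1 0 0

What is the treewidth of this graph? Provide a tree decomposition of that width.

Treewidth 2.
One such decomposition:
Bags: B1 = {a, d, e}  B2 = {c, d, e}  B3 = {b, d, e}
Tree: B1–B2, B2–B3

Every bag has size at most 3, so the width is 3 − 1 = 2 and tw(G) ≤ 2. Since e–a–d–c–e is a cycle in G, G is not acyclic. Forests are exactly the graphs of treewidth ≤ 1, so tw(G) ≥ 2. Hence tw(G) = 2 exactly.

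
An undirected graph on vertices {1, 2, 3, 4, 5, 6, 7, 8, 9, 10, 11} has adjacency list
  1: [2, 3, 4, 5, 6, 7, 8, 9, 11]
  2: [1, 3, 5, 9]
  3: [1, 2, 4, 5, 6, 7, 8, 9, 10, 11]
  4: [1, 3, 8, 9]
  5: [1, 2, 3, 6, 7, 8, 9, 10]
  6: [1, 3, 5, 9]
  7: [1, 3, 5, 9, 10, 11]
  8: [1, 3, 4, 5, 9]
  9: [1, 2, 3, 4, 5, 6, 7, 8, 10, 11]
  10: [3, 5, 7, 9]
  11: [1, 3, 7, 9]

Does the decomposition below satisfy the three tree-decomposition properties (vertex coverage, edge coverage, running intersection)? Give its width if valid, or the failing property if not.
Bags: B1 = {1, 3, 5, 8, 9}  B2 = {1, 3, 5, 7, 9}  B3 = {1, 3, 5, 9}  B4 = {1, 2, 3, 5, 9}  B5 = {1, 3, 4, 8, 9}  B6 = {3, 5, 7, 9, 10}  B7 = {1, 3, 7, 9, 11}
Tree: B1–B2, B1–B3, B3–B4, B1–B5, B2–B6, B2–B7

A tree decomposition must satisfy three properties: every vertex lies in some bag; for every edge, both endpoints lie together in some bag; and for every vertex, the bags containing it form a connected subtree. Here vertex 6 appears in no bag, so the decomposition is invalid.

No — vertex 6 appears in no bag.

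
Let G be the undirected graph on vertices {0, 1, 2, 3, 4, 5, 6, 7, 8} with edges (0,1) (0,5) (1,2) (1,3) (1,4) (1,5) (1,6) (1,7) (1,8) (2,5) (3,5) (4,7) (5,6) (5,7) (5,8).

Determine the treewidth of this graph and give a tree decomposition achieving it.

Each bag holds 3 vertices, so the decomposition has width 2, which upper-bounds the treewidth. Conversely, {1, 4, 7} is a clique of size 3, and the vertices of any clique must share a bag in every tree decomposition; so some bag has ≥ 3 vertices and tw(G) ≥ 2. Combining the bounds, tw(G) = 2.

Treewidth 2.
One such decomposition:
Bags: B1 = {1, 2, 5}  B2 = {1, 5, 6}  B3 = {1, 5, 8}  B4 = {1, 3, 5}  B5 = {1, 5, 7}  B6 = {1, 4, 7}  B7 = {0, 1, 5}
Tree: B1–B2, B2–B3, B2–B4, B3–B5, B5–B6, B5–B7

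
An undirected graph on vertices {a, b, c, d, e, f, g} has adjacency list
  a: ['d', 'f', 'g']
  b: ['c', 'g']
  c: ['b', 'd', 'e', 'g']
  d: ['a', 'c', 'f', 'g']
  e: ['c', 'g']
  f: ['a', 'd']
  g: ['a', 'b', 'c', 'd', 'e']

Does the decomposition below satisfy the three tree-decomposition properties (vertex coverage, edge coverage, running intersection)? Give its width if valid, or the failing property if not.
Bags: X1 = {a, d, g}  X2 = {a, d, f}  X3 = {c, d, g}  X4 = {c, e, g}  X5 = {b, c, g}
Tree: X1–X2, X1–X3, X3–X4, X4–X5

Vertex coverage: the bags together contain {a, b, c, d, e, f, g}, the full vertex set. Edge coverage: each edge of G has both endpoints in at least one bag. Running intersection: for every vertex, the bags containing it form a connected subtree. All three properties hold, so this is a valid tree decomposition of width max|bag| − 1 = 2, and hence tw(G) ≤ 2.

Yes; width 2.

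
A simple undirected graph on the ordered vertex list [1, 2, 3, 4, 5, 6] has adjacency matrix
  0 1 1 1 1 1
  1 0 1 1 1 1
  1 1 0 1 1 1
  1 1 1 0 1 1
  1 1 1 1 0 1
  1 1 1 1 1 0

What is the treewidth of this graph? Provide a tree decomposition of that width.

With just one bag of size 6, the width is 6 − 1 = 5, so tw(G) ≤ 5. For the lower bound, the 6 vertices {1, 2, 3, 4, 5, 6} are pairwise adjacent, and any tree decomposition puts a clique entirely inside one bag — forcing width ≥ 5. Hence tw(G) = 5 exactly.

Treewidth 5.
One such decomposition:
Bags: B1 = {1, 2, 3, 4, 5, 6}
Tree: (single bag)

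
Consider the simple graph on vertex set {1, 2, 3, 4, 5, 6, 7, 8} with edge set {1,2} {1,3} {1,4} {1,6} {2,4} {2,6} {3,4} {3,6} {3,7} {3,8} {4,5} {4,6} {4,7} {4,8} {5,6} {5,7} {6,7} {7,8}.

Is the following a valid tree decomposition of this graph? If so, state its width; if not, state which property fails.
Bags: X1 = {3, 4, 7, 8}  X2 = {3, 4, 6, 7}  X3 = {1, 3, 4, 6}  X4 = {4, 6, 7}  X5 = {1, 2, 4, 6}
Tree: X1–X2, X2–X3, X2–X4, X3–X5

No — vertex 5 appears in no bag.

A tree decomposition must satisfy three properties: every vertex lies in some bag; for every edge, both endpoints lie together in some bag; and for every vertex, the bags containing it form a connected subtree. Here vertex 5 appears in no bag, so the decomposition is invalid.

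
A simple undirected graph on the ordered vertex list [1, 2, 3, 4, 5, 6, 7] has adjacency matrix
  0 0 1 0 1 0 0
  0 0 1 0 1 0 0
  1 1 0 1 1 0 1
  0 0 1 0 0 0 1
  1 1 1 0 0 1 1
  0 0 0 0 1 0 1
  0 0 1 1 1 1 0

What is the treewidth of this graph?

A width-2 tree decomposition is:
Bags: B1 = {3, 5, 7}  B2 = {1, 3, 5}  B3 = {2, 3, 5}  B4 = {5, 6, 7}  B5 = {3, 4, 7}
Tree: B1–B2, B2–B3, B1–B4, B1–B5
Every bag has size at most 3, so the width is 3 − 1 = 2 and tw(G) ≤ 2. For the lower bound, the 3 vertices {3, 4, 7} are pairwise adjacent, and any tree decomposition puts a clique entirely inside one bag — forcing width ≥ 2. The upper and lower bounds meet at 2, so that is the treewidth.

2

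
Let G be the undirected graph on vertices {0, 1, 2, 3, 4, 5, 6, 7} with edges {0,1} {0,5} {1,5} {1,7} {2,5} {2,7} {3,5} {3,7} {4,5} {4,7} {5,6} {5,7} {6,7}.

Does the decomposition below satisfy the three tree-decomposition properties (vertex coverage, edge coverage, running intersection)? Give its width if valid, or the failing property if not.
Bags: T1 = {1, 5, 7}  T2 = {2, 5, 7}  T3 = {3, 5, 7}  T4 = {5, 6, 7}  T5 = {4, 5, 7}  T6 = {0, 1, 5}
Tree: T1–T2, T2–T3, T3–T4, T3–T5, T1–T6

Yes; width 2.

Vertex coverage: the bags together contain {0, 1, 2, 3, 4, 5, 6, 7}, the full vertex set. Edge coverage: each edge of G has both endpoints in at least one bag. Running intersection: for every vertex, the bags containing it form a connected subtree. All three properties hold, so this is a valid tree decomposition of width max|bag| − 1 = 2, and hence tw(G) ≤ 2.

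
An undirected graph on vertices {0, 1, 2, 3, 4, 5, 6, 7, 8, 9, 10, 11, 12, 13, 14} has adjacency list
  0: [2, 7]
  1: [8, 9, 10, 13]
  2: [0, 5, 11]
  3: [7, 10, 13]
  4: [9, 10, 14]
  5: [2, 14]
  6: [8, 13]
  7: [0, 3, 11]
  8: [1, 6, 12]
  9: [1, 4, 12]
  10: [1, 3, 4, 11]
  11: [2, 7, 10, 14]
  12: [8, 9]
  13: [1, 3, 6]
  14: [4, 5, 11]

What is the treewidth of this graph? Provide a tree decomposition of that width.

The largest bag has 4 vertices, giving width 3; this decomposition certifies tw(G) ≤ 3. For the lower bound: the 4 vertex sets {6,8,12}, {13}, {1}, {3,4,9,10} are disjoint, each induces a connected subgraph, and every pair is joined by at least one edge of G. Contracting each set to a single vertex therefore yields K_{4} as a minor, and since treewidth is minor-monotone, tw(G) ≥ tw(K_{4}) = 3. Therefore the treewidth is 3.

Treewidth 3.
Bags: B1 = {6, 8, 12, 13}  B2 = {1, 8, 12, 13}  B3 = {1, 9, 12, 13}  B4 = {1, 3, 9, 13}  B5 = {1, 3, 9, 10}  B6 = {3, 4, 9, 10}  B7 = {3, 4, 7, 10}  B8 = {4, 7, 10, 11}  B9 = {4, 7, 11, 14}  B10 = {0, 7, 11, 14}  B11 = {0, 2, 11, 14}  B12 = {0, 2, 5, 14}
Tree: B1–B2, B2–B3, B3–B4, B4–B5, B5–B6, B6–B7, B7–B8, B8–B9, B9–B10, B10–B11, B11–B12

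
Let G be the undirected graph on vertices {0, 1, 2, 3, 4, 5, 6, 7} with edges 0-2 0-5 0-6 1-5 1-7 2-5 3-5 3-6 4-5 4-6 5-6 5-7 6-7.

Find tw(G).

2

A width-2 tree decomposition is:
Bags: B1 = {0, 5, 6}  B2 = {3, 5, 6}  B3 = {0, 2, 5}  B4 = {5, 6, 7}  B5 = {1, 5, 7}  B6 = {4, 5, 6}
Tree: B1–B2, B1–B3, B1–B4, B4–B5, B2–B6
Each bag holds 3 vertices, so the decomposition has width 2, which upper-bounds the treewidth. Conversely, {1, 5, 7} is a clique of size 3, and the vertices of any clique must share a bag in every tree decomposition; so some bag has ≥ 3 vertices and tw(G) ≥ 2. Combining the bounds, tw(G) = 2.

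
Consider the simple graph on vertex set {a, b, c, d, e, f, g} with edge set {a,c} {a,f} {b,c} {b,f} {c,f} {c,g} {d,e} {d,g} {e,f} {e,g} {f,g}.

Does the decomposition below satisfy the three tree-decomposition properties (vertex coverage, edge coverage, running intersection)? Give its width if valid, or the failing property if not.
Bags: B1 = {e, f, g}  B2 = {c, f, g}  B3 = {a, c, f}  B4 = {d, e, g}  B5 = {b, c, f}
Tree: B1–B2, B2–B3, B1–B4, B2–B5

Vertex coverage: the bags together contain {a, b, c, d, e, f, g}, the full vertex set. Edge coverage: each edge of G has both endpoints in at least one bag. Running intersection: for every vertex, the bags containing it form a connected subtree. All three properties hold, so this is a valid tree decomposition of width max|bag| − 1 = 2, and hence tw(G) ≤ 2.

Yes; width 2.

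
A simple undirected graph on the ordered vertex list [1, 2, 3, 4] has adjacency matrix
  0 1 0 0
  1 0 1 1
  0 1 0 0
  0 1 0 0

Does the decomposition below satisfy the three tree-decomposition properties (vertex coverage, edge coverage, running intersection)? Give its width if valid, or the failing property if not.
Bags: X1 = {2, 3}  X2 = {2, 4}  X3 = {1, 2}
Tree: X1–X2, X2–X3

Yes; width 1.

Checking the three conditions: (i) the bags cover all of {1, 2, 3, 4}; (ii) for each edge, some bag contains both endpoints; (iii) the bags containing any fixed vertex form a subtree. All hold, so the decomposition is valid with width 2 − 1 = 1.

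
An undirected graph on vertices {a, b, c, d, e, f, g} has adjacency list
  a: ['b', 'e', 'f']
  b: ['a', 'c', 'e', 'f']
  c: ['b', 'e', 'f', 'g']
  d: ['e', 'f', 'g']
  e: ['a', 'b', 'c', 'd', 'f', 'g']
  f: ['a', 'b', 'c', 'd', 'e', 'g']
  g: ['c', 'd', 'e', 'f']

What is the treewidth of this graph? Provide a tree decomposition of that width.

Each bag holds 4 vertices, so the decomposition has width 3, which upper-bounds the treewidth. For the lower bound, the 4 vertices {d, e, f, g} are pairwise adjacent, and any tree decomposition puts a clique entirely inside one bag — forcing width ≥ 3. Hence tw(G) = 3 exactly.

Treewidth 3.
One such decomposition:
Bags: B1 = {c, e, f, g}  B2 = {b, c, e, f}  B3 = {d, e, f, g}  B4 = {a, b, e, f}
Tree: B1–B2, B1–B3, B2–B4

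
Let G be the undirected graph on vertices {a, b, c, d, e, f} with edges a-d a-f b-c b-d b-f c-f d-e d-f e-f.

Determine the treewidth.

2

A width-2 tree decomposition is:
Bags: B1 = {b, c, f}  B2 = {b, d, f}  B3 = {a, d, f}  B4 = {d, e, f}
Tree: B1–B2, B2–B3, B2–B4
The largest bag has 3 vertices, giving width 2; this decomposition certifies tw(G) ≤ 2. On the other hand G contains the 3-clique {d, e, f}. A clique must lie in a single bag of any decomposition, so no decomposition can have width below 2. The upper and lower bounds meet at 2, so that is the treewidth.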